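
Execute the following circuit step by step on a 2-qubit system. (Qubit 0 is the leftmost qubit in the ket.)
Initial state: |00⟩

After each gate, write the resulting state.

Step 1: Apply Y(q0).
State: i|10⟩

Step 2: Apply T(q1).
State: i|10⟩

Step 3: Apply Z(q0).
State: -i|10⟩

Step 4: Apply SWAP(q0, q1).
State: -i|01⟩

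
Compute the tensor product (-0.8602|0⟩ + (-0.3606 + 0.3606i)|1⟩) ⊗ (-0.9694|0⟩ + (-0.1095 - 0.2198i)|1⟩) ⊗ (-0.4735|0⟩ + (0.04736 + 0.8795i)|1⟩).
-0.3948|000⟩ + (0.03949 + 0.7334i)|001⟩ + (-0.0446 - 0.08953i)|010⟩ + (-0.1618 + 0.0918i)|011⟩ + (-0.1655 + 0.1655i)|100⟩ + (0.324 + 0.2909i)|101⟩ + (-0.05623 - 0.01883i)|110⟩ + (-0.02936 + 0.1063i)|111⟩

amp(|b₁b₂…⟩) = product of the factor amplitudes for bits b₁, b₂, …; only kets whose every factor amplitude is nonzero survive.
|000⟩: (-0.8602)(-0.9694)(-0.4735) = -0.3948
|001⟩: (-0.8602)(-0.9694)(0.04736 + 0.8795i) = (0.03949 + 0.7334i)
|010⟩: (-0.8602)(-0.1095 - 0.2198i)(-0.4735) = (-0.0446 - 0.08953i)
|011⟩: (-0.8602)(-0.1095 - 0.2198i)(0.04736 + 0.8795i) = (-0.1618 + 0.0918i)
|100⟩: (-0.3606 + 0.3606i)(-0.9694)(-0.4735) = (-0.1655 + 0.1655i)
|101⟩: (-0.3606 + 0.3606i)(-0.9694)(0.04736 + 0.8795i) = (0.324 + 0.2909i)
|110⟩: (-0.3606 + 0.3606i)(-0.1095 - 0.2198i)(-0.4735) = (-0.05623 - 0.01883i)
|111⟩: (-0.3606 + 0.3606i)(-0.1095 - 0.2198i)(0.04736 + 0.8795i) = (-0.02936 + 0.1063i)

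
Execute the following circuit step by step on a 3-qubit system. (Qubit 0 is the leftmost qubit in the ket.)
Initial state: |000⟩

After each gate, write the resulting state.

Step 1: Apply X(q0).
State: |100⟩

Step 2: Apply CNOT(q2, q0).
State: |100⟩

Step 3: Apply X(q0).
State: |000⟩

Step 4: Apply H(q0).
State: 1/√2|000⟩ + 1/√2|100⟩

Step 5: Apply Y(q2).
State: (1/√2)i|001⟩ + (1/√2)i|101⟩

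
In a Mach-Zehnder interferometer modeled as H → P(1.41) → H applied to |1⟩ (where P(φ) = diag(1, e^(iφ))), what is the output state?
(0.4199 - 0.4936i)|0⟩ + (0.5801 + 0.4936i)|1⟩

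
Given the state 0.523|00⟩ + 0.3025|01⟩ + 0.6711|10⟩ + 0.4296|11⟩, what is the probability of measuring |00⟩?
0.2735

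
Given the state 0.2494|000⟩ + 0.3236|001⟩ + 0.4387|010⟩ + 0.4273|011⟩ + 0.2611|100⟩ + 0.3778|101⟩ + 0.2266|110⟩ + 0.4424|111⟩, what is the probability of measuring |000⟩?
0.0622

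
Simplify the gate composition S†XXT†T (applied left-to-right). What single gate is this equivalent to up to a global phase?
S†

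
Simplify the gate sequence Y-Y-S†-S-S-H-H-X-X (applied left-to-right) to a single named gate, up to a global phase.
S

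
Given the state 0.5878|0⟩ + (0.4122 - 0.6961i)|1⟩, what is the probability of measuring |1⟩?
0.6545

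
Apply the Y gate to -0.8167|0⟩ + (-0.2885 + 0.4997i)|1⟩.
(0.4997 + 0.2885i)|0⟩ - 0.8167i|1⟩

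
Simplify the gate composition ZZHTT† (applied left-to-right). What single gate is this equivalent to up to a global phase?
H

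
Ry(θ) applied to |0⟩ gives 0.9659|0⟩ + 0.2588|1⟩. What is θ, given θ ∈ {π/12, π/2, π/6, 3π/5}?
π/6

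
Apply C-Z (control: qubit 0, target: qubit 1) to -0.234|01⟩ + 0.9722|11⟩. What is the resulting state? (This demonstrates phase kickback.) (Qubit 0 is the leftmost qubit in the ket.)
-0.234|01⟩ - 0.9722|11⟩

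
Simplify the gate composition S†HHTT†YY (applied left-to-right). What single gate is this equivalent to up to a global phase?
S†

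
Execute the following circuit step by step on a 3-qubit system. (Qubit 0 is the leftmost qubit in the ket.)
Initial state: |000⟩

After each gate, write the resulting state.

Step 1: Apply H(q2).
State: 1/√2|000⟩ + 1/√2|001⟩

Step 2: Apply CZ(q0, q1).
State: 1/√2|000⟩ + 1/√2|001⟩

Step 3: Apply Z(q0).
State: 1/√2|000⟩ + 1/√2|001⟩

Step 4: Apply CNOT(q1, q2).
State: 1/√2|000⟩ + 1/√2|001⟩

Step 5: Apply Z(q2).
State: 1/√2|000⟩ - 1/√2|001⟩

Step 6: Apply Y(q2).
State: (1/√2)i|000⟩ + (1/√2)i|001⟩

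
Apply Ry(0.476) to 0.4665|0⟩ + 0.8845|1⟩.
0.2448|0⟩ + 0.9695|1⟩

Ry(0.476) = [[cos(θ/2), −sin(θ/2)], [sin(θ/2), cos(θ/2)]]; θ = 0.476, cos(θ/2) ≈ 0.971811, sin(θ/2) ≈ 0.235759.
With a = amp(|0⟩) = 0.4665 and b = amp(|1⟩) = 0.8845:
new amp(|0⟩) = (0.971811)·a + (-0.235759)·b = 0.2448
new amp(|1⟩) = (0.235759)·a + (0.971811)·b = 0.9695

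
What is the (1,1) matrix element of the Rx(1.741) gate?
0.6444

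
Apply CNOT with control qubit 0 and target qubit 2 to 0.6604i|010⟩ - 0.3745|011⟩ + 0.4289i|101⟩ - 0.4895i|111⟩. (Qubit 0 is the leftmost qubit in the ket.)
0.6604i|010⟩ - 0.3745|011⟩ + 0.4289i|100⟩ - 0.4895i|110⟩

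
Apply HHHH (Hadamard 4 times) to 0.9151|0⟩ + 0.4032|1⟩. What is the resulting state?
0.9151|0⟩ + 0.4032|1⟩

H² = I, so an even number of Hadamards cancels: H^4 = I and the state is unchanged.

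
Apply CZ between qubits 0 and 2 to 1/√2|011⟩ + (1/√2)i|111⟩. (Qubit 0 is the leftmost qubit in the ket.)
1/√2|011⟩ - (1/√2)i|111⟩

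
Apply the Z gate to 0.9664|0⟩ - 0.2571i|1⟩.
0.9664|0⟩ + 0.2571i|1⟩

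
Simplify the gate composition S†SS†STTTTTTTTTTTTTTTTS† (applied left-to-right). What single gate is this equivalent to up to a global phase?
S†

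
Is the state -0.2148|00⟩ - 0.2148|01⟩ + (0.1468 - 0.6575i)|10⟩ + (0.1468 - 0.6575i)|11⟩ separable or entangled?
Separable

Writing the state as a|00⟩ + b|01⟩ + c|10⟩ + d|11⟩, it is a product state iff ad − bc = 0.
Here (a, b, c, d) = (-0.2148, -0.2148, (0.1468 - 0.6575i), (0.1468 - 0.6575i)): ad − bc = (-0.2148)(0.1468 - 0.6575i) − (-0.2148)(0.1468 - 0.6575i) = 0, so the state is separable.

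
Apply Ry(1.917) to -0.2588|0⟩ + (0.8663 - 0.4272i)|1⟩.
(-0.8577 + 0.3496i)|0⟩ + (0.2861 - 0.2455i)|1⟩

Ry(1.917) = [[cos(θ/2), −sin(θ/2)], [sin(θ/2), cos(θ/2)]]; θ = 1.917, cos(θ/2) ≈ 0.574748, sin(θ/2) ≈ 0.81833.
With a = amp(|0⟩) = -0.2588 and b = amp(|1⟩) = (0.8663 - 0.4272i):
new amp(|0⟩) = (0.574748)·a + (-0.81833)·b = (-0.8577 + 0.3496i)
new amp(|1⟩) = (0.81833)·a + (0.574748)·b = (0.2861 - 0.2455i)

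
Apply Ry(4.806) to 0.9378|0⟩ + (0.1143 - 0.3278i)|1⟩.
(-0.7704 + 0.2207i)|0⟩ + (0.5469 + 0.2424i)|1⟩

Ry(4.806) = [[cos(θ/2), −sin(θ/2)], [sin(θ/2), cos(θ/2)]]; θ = 4.806, cos(θ/2) ≈ -0.739417, sin(θ/2) ≈ 0.673248.
With a = amp(|0⟩) = 0.9378 and b = amp(|1⟩) = (0.1143 - 0.3278i):
new amp(|0⟩) = (-0.739417)·a + (-0.673248)·b = (-0.7704 + 0.2207i)
new amp(|1⟩) = (0.673248)·a + (-0.739417)·b = (0.5469 + 0.2424i)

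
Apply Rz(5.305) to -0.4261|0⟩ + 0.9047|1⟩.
(0.3761 + 0.2002i)|0⟩ + (-0.7986 + 0.4251i)|1⟩

Rz(5.305) = [[e^(−iθ/2), 0], [0, e^(iθ/2)]] with e^(±iθ/2) = cos(θ/2) ± i·sin(θ/2); θ = 5.305, cos(θ/2) ≈ -0.88276, sin(θ/2) ≈ 0.469825.
With a = amp(|0⟩) = -0.4261 and b = amp(|1⟩) = 0.9047:
new amp(|0⟩) = (-0.88276 - 0.469825i)·a = (0.3761 + 0.2002i)
new amp(|1⟩) = (-0.88276 + 0.469825i)·b = (-0.7986 + 0.4251i)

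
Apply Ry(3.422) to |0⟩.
-0.1397|0⟩ + 0.9902|1⟩

Ry(3.422) = [[cos(θ/2), −sin(θ/2)], [sin(θ/2), cos(θ/2)]]; θ = 3.422, cos(θ/2) ≈ -0.139745, sin(θ/2) ≈ 0.990188.
With a = amp(|0⟩) = 1 and b = amp(|1⟩) = 0:
new amp(|0⟩) = (-0.139745)·a + (-0.990188)·b = -0.1397
new amp(|1⟩) = (0.990188)·a + (-0.139745)·b = 0.9902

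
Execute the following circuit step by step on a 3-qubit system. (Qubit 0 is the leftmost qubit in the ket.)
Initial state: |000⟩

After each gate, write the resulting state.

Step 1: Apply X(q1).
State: |010⟩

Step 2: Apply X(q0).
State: |110⟩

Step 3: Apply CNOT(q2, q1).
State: |110⟩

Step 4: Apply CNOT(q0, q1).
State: |100⟩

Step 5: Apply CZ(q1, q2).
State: |100⟩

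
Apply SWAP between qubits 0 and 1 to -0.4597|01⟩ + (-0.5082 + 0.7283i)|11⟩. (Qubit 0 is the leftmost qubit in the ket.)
-0.4597|10⟩ + (-0.5082 + 0.7283i)|11⟩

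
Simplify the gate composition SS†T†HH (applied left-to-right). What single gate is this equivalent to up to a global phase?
T†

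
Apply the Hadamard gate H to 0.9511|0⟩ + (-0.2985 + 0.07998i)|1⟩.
(0.4615 + 0.05655i)|0⟩ + (0.8836 - 0.05655i)|1⟩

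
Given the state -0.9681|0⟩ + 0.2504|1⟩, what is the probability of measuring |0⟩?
0.9372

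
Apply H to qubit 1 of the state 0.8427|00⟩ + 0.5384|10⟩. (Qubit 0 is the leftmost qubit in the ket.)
0.5959|00⟩ + 0.5959|01⟩ + 0.3807|10⟩ + 0.3807|11⟩

H on qubit 1 mixes each pair of kets that differ only in qubit 1: amplitudes (a, b) of (|…0…⟩, |…1…⟩) become ((a + b)/√2, (a − b)/√2). Kets absent from the input have amplitude 0.
(|00⟩, |01⟩): (a, b) = (0.8427, 0) → (0.5959, 0.5959)
(|10⟩, |11⟩): (a, b) = (0.5384, 0) → (0.3807, 0.3807)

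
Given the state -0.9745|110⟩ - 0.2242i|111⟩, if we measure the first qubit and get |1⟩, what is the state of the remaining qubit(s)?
-0.9745|10⟩ - 0.2242i|11⟩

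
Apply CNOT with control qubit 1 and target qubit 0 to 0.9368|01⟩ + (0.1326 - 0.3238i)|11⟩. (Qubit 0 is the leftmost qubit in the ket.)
(0.1326 - 0.3238i)|01⟩ + 0.9368|11⟩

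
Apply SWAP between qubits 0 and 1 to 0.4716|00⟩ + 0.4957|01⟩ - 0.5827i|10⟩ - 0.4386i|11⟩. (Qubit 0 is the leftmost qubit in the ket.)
0.4716|00⟩ - 0.5827i|01⟩ + 0.4957|10⟩ - 0.4386i|11⟩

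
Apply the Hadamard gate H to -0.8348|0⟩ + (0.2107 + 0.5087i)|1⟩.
(-0.4413 + 0.3597i)|0⟩ + (-0.7393 - 0.3597i)|1⟩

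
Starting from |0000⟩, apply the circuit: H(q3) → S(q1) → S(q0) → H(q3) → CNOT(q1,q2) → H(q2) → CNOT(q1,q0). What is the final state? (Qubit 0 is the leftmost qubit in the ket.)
1/√2|0000⟩ + 1/√2|0010⟩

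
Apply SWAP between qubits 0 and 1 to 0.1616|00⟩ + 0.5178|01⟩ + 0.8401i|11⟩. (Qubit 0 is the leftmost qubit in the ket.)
0.1616|00⟩ + 0.5178|10⟩ + 0.8401i|11⟩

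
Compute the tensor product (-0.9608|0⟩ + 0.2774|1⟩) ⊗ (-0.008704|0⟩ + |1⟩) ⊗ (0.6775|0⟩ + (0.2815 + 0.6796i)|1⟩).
0.005666|000⟩ + (0.002354 + 0.005683i)|001⟩ - 0.6509|010⟩ + (-0.2705 - 0.653i)|011⟩ - 0.001636|100⟩ + (-0.0006797 - 0.001641i)|101⟩ + 0.1879|110⟩ + (0.07809 + 0.1885i)|111⟩

amp(|b₁b₂…⟩) = product of the factor amplitudes for bits b₁, b₂, …; only kets whose every factor amplitude is nonzero survive.
|000⟩: (-0.9608)(-0.008704)(0.6775) = 0.005666
|001⟩: (-0.9608)(-0.008704)(0.2815 + 0.6796i) = (0.002354 + 0.005683i)
|010⟩: (-0.9608)(1)(0.6775) = -0.6509
|011⟩: (-0.9608)(1)(0.2815 + 0.6796i) = (-0.2705 - 0.653i)
|100⟩: (0.2774)(-0.008704)(0.6775) = -0.001636
|101⟩: (0.2774)(-0.008704)(0.2815 + 0.6796i) = (-0.0006797 - 0.001641i)
|110⟩: (0.2774)(1)(0.6775) = 0.1879
|111⟩: (0.2774)(1)(0.2815 + 0.6796i) = (0.07809 + 0.1885i)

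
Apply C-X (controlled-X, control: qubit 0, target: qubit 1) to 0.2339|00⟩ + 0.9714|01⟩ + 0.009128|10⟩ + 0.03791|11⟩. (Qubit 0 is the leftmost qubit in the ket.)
0.2339|00⟩ + 0.9714|01⟩ + 0.03791|10⟩ + 0.009128|11⟩

C-X leaves the control-|0⟩ kets |00⟩, |01⟩ unchanged and applies X to qubit 1 on the control-|1⟩ pair (|10⟩, |11⟩).
X = [[0, 1], [1, 0]].
With a = amp(|10⟩) = 0.009128 and b = amp(|11⟩) = 0.03791:
new amp(|10⟩) = (1)·b = 0.03791
new amp(|11⟩) = (1)·a = 0.009128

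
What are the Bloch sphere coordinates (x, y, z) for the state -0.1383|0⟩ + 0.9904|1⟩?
(-0.2739, 0, -0.9618)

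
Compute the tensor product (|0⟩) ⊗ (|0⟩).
|00⟩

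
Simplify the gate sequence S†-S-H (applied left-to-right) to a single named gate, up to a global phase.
H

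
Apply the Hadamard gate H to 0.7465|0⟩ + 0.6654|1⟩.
0.9984|0⟩ + 0.05735|1⟩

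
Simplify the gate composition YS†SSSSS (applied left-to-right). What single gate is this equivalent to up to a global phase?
Y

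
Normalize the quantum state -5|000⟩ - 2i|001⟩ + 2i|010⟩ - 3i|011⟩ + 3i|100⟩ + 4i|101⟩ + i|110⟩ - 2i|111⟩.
-0.5893|000⟩ - 0.2357i|001⟩ + 0.2357i|010⟩ - (1/√8)i|011⟩ + (1/√8)i|100⟩ + 0.4714i|101⟩ + 0.1179i|110⟩ - 0.2357i|111⟩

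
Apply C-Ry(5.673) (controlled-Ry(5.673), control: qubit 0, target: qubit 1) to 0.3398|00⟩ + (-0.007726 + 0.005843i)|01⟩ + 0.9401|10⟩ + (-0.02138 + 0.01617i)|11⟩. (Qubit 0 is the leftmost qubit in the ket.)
0.3398|00⟩ + (-0.007726 + 0.005843i)|01⟩ + (-0.8903 - 0.004857i)|10⟩ + (0.3028 - 0.01542i)|11⟩

C-Ry(5.673) leaves the control-|0⟩ kets |00⟩, |01⟩ unchanged and applies Ry(5.673) to qubit 1 on the control-|1⟩ pair (|10⟩, |11⟩).
Ry(5.673) = [[cos(θ/2), −sin(θ/2)], [sin(θ/2), cos(θ/2)]]; θ = 5.673, cos(θ/2) ≈ -0.953819, sin(θ/2) ≈ 0.300382.
With a = amp(|10⟩) = 0.9401 and b = amp(|11⟩) = (-0.02138 + 0.01617i):
new amp(|10⟩) = (-0.953819)·a + (-0.300382)·b = (-0.8903 - 0.004857i)
new amp(|11⟩) = (0.300382)·a + (-0.953819)·b = (0.3028 - 0.01542i)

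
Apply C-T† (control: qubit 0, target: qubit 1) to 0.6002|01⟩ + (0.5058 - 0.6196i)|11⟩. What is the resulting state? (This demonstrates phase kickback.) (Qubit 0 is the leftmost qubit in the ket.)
0.6002|01⟩ + (-0.08047 - 0.7958i)|11⟩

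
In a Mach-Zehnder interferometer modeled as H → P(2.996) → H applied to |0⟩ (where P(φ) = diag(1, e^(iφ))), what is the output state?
(0.00529 + 0.07254i)|0⟩ + (0.9947 - 0.07254i)|1⟩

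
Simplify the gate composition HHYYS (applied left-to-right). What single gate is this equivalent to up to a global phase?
S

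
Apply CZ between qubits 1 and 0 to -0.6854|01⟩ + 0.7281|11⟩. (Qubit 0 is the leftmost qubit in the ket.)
-0.6854|01⟩ - 0.7281|11⟩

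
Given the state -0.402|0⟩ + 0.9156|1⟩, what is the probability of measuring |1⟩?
0.8383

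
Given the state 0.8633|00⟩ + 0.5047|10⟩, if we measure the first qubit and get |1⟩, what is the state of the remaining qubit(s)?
|0⟩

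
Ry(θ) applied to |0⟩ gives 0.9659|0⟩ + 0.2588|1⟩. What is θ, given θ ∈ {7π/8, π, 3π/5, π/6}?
π/6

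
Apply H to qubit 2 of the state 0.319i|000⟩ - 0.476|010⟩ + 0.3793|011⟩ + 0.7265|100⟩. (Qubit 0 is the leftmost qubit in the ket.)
0.2256i|000⟩ + 0.2256i|001⟩ - 0.06838|010⟩ - 0.6048|011⟩ + 0.5137|100⟩ + 0.5137|101⟩

H on qubit 2 mixes each pair of kets that differ only in qubit 2: amplitudes (a, b) of (|…0…⟩, |…1…⟩) become ((a + b)/√2, (a − b)/√2). Kets absent from the input have amplitude 0.
(|000⟩, |001⟩): (a, b) = (0.319i, 0) → (0.2256i, 0.2256i)
(|010⟩, |011⟩): (a, b) = (-0.476, 0.3793) → (-0.06838, -0.6048)
(|100⟩, |101⟩): (a, b) = (0.7265, 0) → (0.5137, 0.5137)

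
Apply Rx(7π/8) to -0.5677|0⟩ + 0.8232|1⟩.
(-0.1108 - 0.8074i)|0⟩ + (0.1606 + 0.5568i)|1⟩

Rx(7π/8) = [[cos(θ/2), −i·sin(θ/2)], [−i·sin(θ/2), cos(θ/2)]]; θ = 7π/8, cos(θ/2) ≈ 0.19509, sin(θ/2) ≈ 0.980785.
With a = amp(|0⟩) = -0.5677 and b = amp(|1⟩) = 0.8232:
new amp(|0⟩) = (0.19509)·a + (-0.980785i)·b = (-0.1108 - 0.8074i)
new amp(|1⟩) = (-0.980785i)·a + (0.19509)·b = (0.1606 + 0.5568i)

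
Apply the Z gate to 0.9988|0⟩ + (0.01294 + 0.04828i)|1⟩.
0.9988|0⟩ + (-0.01294 - 0.04828i)|1⟩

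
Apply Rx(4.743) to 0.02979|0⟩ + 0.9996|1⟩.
(-0.02138 - 0.6959i)|0⟩ + (-0.7176 - 0.02074i)|1⟩

Rx(4.743) = [[cos(θ/2), −i·sin(θ/2)], [−i·sin(θ/2), cos(θ/2)]]; θ = 4.743, cos(θ/2) ≈ -0.717846, sin(θ/2) ≈ 0.696202.
With a = amp(|0⟩) = 0.02979 and b = amp(|1⟩) = 0.9996:
new amp(|0⟩) = (-0.717846)·a + (-0.696202i)·b = (-0.02138 - 0.6959i)
new amp(|1⟩) = (-0.696202i)·a + (-0.717846)·b = (-0.7176 - 0.02074i)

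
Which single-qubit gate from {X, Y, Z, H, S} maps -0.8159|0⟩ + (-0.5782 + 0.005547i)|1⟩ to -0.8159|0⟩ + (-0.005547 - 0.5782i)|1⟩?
S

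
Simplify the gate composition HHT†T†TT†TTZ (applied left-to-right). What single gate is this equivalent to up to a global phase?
Z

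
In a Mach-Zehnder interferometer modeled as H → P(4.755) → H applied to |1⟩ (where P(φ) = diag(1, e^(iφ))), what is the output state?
(0.4787 + 0.4995i)|0⟩ + (0.5213 - 0.4995i)|1⟩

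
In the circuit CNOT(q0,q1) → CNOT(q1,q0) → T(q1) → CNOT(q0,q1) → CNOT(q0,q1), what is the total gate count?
5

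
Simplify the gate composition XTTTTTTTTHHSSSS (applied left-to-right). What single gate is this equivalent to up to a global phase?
X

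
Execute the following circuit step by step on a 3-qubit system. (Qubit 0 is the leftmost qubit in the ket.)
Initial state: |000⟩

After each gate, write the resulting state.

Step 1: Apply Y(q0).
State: i|100⟩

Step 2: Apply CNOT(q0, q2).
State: i|101⟩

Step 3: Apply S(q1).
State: i|101⟩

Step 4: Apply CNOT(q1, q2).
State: i|101⟩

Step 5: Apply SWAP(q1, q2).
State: i|110⟩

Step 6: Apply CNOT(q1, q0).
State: i|010⟩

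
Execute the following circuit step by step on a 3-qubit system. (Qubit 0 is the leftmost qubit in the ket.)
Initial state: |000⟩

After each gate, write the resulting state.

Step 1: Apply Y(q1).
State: i|010⟩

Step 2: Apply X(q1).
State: i|000⟩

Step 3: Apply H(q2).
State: (1/√2)i|000⟩ + (1/√2)i|001⟩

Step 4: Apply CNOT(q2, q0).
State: (1/√2)i|000⟩ + (1/√2)i|101⟩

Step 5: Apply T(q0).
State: (1/√2)i|000⟩ + (-1/2 + (1/2)i)|101⟩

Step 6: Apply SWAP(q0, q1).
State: (1/√2)i|000⟩ + (-1/2 + (1/2)i)|011⟩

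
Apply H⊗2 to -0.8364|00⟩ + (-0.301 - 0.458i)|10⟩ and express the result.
(-0.5687 - 0.229i)|00⟩ + (-0.5687 - 0.229i)|01⟩ + (-0.2677 + 0.229i)|10⟩ + (-0.2677 + 0.229i)|11⟩

H⊗2 gives amp(|y⟩) = (1/2) Σ_x (−1)^(x·y) amp(|x⟩), where x·y is the number of positions in which both x and y have a 1.
|00⟩: (-0.8364 + (-0.301 - 0.458i))/2 = (-0.5687 - 0.229i)
|01⟩: (-0.8364 + (-0.301 - 0.458i))/2 = (-0.5687 - 0.229i)
|10⟩: (-0.8364 - (-0.301 - 0.458i))/2 = (-0.2677 + 0.229i)
|11⟩: (-0.8364 - (-0.301 - 0.458i))/2 = (-0.2677 + 0.229i)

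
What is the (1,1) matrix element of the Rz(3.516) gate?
(-0.1861 + 0.9825i)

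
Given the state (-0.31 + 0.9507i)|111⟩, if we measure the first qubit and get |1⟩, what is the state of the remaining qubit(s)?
(-0.31 + 0.9507i)|11⟩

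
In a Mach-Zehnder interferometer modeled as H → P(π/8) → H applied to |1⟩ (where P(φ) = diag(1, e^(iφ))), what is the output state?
(0.03806 - 0.1913i)|0⟩ + (0.9619 + 0.1913i)|1⟩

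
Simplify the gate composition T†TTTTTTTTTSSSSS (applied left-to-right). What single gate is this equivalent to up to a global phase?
S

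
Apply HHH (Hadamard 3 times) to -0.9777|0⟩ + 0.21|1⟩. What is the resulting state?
-0.5428|0⟩ - 0.8398|1⟩

H² = I, so H^3 = H: a single Hadamard. With (a, b) = (-0.9777, 0.21), H gives ((a + b)/√2, (a − b)/√2) = (-0.5428, -0.8398).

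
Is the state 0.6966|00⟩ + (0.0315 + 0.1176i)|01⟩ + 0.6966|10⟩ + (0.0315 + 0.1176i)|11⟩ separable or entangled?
Separable

Writing the state as a|00⟩ + b|01⟩ + c|10⟩ + d|11⟩, it is a product state iff ad − bc = 0.
Here (a, b, c, d) = (0.6966, (0.0315 + 0.1176i), 0.6966, (0.0315 + 0.1176i)): ad − bc = (0.6966)(0.0315 + 0.1176i) − (0.0315 + 0.1176i)(0.6966) = 0, so the state is separable.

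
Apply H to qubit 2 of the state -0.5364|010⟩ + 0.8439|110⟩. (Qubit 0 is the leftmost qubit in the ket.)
-0.3793|010⟩ - 0.3793|011⟩ + 0.5967|110⟩ + 0.5967|111⟩

H on qubit 2 mixes each pair of kets that differ only in qubit 2: amplitudes (a, b) of (|…0…⟩, |…1…⟩) become ((a + b)/√2, (a − b)/√2). Kets absent from the input have amplitude 0.
(|010⟩, |011⟩): (a, b) = (-0.5364, 0) → (-0.3793, -0.3793)
(|110⟩, |111⟩): (a, b) = (0.8439, 0) → (0.5967, 0.5967)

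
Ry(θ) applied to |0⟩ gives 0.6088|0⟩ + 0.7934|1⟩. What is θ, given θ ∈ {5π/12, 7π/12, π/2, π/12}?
7π/12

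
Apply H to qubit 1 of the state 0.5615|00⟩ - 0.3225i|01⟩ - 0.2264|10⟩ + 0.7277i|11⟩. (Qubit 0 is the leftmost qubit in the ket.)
(0.397 - 0.228i)|00⟩ + (0.397 + 0.228i)|01⟩ + (-0.1601 + 0.5146i)|10⟩ + (-0.1601 - 0.5146i)|11⟩

H on qubit 1 mixes each pair of kets that differ only in qubit 1: amplitudes (a, b) of (|…0…⟩, |…1…⟩) become ((a + b)/√2, (a − b)/√2). Kets absent from the input have amplitude 0.
(|00⟩, |01⟩): (a, b) = (0.5615, -0.3225i) → ((0.397 - 0.228i), (0.397 + 0.228i))
(|10⟩, |11⟩): (a, b) = (-0.2264, 0.7277i) → ((-0.1601 + 0.5146i), (-0.1601 - 0.5146i))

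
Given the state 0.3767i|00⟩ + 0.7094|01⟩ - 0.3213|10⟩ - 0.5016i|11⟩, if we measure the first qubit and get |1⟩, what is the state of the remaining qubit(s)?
-0.5394|0⟩ - 0.8421i|1⟩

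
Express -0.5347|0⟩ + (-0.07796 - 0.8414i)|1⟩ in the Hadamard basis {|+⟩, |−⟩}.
(-0.4332 - 0.595i)|+⟩ + (-0.323 + 0.595i)|−⟩

With |ψ⟩ = α|0⟩ + β|1⟩, the Hadamard-basis coefficients are ⟨+|ψ⟩ = (α + β)/√2 and ⟨−|ψ⟩ = (α − β)/√2.
Here α = -0.5347, β = (-0.07796 - 0.8414i): (α + β)/√2 = (-0.4332 - 0.595i), (α − β)/√2 = (-0.323 + 0.595i).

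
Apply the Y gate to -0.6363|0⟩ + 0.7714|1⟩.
-0.7714i|0⟩ - 0.6363i|1⟩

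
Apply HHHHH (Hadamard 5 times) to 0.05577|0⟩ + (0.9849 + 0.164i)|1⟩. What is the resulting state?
(0.7359 + 0.116i)|0⟩ + (-0.657 - 0.116i)|1⟩

H² = I, so H^5 = H: a single Hadamard. With (a, b) = (0.05577, (0.9849 + 0.164i)), H gives ((a + b)/√2, (a − b)/√2) = ((0.7359 + 0.116i), (-0.657 - 0.116i)).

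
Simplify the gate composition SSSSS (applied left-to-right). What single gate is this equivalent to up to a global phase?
S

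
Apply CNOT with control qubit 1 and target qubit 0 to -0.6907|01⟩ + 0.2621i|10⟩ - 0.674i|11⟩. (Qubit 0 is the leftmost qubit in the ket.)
-0.674i|01⟩ + 0.2621i|10⟩ - 0.6907|11⟩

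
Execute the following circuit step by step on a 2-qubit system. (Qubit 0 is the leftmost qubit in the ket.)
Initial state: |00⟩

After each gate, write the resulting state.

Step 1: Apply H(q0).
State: 1/√2|00⟩ + 1/√2|10⟩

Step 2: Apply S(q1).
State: 1/√2|00⟩ + 1/√2|10⟩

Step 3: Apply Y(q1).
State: (1/√2)i|01⟩ + (1/√2)i|11⟩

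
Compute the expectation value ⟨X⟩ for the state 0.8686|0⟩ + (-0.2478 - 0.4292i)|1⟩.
-0.4305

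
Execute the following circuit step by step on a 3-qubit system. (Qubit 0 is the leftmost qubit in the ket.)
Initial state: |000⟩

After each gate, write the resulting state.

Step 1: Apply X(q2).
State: |001⟩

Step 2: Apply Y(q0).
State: i|101⟩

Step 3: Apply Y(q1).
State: -|111⟩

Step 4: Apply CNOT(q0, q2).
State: -|110⟩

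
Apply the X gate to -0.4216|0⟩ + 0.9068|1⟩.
0.9068|0⟩ - 0.4216|1⟩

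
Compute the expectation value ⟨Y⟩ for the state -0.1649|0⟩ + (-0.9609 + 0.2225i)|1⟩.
-0.07338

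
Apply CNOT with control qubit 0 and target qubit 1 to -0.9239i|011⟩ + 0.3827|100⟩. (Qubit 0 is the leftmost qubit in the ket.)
-0.9239i|011⟩ + 0.3827|110⟩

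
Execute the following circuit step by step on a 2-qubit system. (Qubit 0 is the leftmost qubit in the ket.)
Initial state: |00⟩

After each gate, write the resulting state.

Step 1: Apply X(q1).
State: |01⟩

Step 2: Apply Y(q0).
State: i|11⟩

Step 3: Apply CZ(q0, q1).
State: -i|11⟩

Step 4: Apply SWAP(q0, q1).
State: -i|11⟩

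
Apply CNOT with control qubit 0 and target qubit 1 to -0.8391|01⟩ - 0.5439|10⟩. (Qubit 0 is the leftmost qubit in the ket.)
-0.8391|01⟩ - 0.5439|11⟩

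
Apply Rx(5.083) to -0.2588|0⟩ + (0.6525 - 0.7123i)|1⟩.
(-0.1887 - 0.3685i)|0⟩ + (-0.5385 + 0.734i)|1⟩

Rx(5.083) = [[cos(θ/2), −i·sin(θ/2)], [−i·sin(θ/2), cos(θ/2)]]; θ = 5.083, cos(θ/2) ≈ -0.825283, sin(θ/2) ≈ 0.564719.
With a = amp(|0⟩) = -0.2588 and b = amp(|1⟩) = (0.6525 - 0.7123i):
new amp(|0⟩) = (-0.825283)·a + (-0.564719i)·b = (-0.1887 - 0.3685i)
new amp(|1⟩) = (-0.564719i)·a + (-0.825283)·b = (-0.5385 + 0.734i)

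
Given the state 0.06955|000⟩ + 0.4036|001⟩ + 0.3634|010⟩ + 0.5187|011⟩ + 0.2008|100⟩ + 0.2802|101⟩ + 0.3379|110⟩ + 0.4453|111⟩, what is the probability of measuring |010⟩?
0.1321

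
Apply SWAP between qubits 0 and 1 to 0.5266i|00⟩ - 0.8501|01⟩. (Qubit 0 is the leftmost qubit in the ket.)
0.5266i|00⟩ - 0.8501|10⟩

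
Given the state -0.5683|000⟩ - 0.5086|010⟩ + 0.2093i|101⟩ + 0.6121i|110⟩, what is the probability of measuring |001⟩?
0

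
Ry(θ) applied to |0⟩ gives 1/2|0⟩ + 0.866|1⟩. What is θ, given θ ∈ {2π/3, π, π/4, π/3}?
2π/3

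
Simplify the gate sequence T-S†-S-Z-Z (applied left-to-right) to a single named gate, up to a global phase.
T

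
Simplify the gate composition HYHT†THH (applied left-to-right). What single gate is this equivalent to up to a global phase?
Y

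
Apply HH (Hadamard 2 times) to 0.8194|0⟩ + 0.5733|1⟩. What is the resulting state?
0.8194|0⟩ + 0.5733|1⟩

H² = I, so an even number of Hadamards cancels: H^2 = I and the state is unchanged.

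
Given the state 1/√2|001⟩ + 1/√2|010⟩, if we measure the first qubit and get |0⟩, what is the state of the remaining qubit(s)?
1/√2|01⟩ + 1/√2|10⟩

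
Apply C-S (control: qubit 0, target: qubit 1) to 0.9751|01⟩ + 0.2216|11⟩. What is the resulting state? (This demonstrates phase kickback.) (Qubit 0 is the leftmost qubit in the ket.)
0.9751|01⟩ + 0.2216i|11⟩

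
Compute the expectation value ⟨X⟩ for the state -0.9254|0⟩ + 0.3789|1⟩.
-0.7013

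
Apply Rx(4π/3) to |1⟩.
-0.866i|0⟩ - 1/2|1⟩

Rx(4π/3) = [[cos(θ/2), −i·sin(θ/2)], [−i·sin(θ/2), cos(θ/2)]]; θ = 4π/3, cos(θ/2) ≈ -0.5, sin(θ/2) ≈ 0.866025.
With a = amp(|0⟩) = 0 and b = amp(|1⟩) = 1:
new amp(|0⟩) = (-0.5)·a + (-0.866025i)·b = -0.866i
new amp(|1⟩) = (-0.866025i)·a + (-0.5)·b = -1/2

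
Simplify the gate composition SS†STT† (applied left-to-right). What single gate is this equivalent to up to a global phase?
S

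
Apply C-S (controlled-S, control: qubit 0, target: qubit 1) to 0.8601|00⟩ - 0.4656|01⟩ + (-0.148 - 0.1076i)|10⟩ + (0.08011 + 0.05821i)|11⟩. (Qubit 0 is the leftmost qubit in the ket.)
0.8601|00⟩ - 0.4656|01⟩ + (-0.148 - 0.1076i)|10⟩ + (-0.05821 + 0.08011i)|11⟩

C-S leaves the control-|0⟩ kets |00⟩, |01⟩ unchanged and applies S to qubit 1 on the control-|1⟩ pair (|10⟩, |11⟩).
S = [[1, 0], [0, i]].
With a = amp(|10⟩) = (-0.148 - 0.1076i) and b = amp(|11⟩) = (0.08011 + 0.05821i):
new amp(|10⟩) = (1)·a = (-0.148 - 0.1076i)
new amp(|11⟩) = (i)·b = (-0.05821 + 0.08011i)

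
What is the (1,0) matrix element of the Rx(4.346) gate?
-0.8241i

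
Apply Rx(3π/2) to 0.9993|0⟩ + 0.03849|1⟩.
(-0.7066 - 0.02722i)|0⟩ + (-0.02722 - 0.7066i)|1⟩

Rx(3π/2) = [[cos(θ/2), −i·sin(θ/2)], [−i·sin(θ/2), cos(θ/2)]]; θ = 3π/2, cos(θ/2) ≈ -0.707107, sin(θ/2) ≈ 0.707107.
With a = amp(|0⟩) = 0.9993 and b = amp(|1⟩) = 0.03849:
new amp(|0⟩) = (-0.707107)·a + (-0.707107i)·b = (-0.7066 - 0.02722i)
new amp(|1⟩) = (-0.707107i)·a + (-0.707107)·b = (-0.02722 - 0.7066i)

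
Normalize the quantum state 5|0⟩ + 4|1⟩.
0.7809|0⟩ + 0.6247|1⟩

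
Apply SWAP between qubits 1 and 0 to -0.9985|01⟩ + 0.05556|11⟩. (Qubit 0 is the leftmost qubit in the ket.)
-0.9985|10⟩ + 0.05556|11⟩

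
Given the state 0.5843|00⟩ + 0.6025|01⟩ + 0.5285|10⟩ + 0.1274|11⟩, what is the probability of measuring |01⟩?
0.363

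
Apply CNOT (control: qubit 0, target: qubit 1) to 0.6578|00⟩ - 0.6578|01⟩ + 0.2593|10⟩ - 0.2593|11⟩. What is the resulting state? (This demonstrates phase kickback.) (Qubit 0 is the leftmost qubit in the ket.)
0.6578|00⟩ - 0.6578|01⟩ - 0.2593|10⟩ + 0.2593|11⟩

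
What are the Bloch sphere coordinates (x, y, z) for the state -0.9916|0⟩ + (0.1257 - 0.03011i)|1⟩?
(-0.2493, 0.05971, 0.9666)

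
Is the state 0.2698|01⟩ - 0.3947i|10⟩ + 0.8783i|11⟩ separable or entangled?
Entangled

Writing the state as a|00⟩ + b|01⟩ + c|10⟩ + d|11⟩, it is a product state iff ad − bc = 0.
Here (a, b, c, d) = (0, 0.2698, -0.3947i, 0.8783i): ad − bc = (0)(0.8783i) − (0.2698)(-0.3947i) = 0.1065i ≠ 0, so the state is entangled.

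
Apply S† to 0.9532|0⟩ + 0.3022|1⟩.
0.9532|0⟩ - 0.3022i|1⟩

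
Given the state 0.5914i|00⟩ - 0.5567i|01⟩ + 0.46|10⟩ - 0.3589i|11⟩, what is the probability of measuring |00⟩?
0.3498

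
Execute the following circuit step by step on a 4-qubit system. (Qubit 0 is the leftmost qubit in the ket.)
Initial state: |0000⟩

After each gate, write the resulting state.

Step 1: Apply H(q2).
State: 1/√2|0000⟩ + 1/√2|0010⟩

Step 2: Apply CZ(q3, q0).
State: 1/√2|0000⟩ + 1/√2|0010⟩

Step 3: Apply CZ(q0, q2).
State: 1/√2|0000⟩ + 1/√2|0010⟩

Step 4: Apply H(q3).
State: 1/2|0000⟩ + 1/2|0001⟩ + 1/2|0010⟩ + 1/2|0011⟩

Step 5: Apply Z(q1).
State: 1/2|0000⟩ + 1/2|0001⟩ + 1/2|0010⟩ + 1/2|0011⟩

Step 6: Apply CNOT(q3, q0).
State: 1/2|0000⟩ + 1/2|0010⟩ + 1/2|1001⟩ + 1/2|1011⟩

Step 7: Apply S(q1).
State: 1/2|0000⟩ + 1/2|0010⟩ + 1/2|1001⟩ + 1/2|1011⟩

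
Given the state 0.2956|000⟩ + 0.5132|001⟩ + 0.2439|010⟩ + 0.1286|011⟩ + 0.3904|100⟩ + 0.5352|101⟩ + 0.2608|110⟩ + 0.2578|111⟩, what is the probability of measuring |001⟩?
0.2634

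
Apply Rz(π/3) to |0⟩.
(0.866 - (1/2)i)|0⟩

Rz(π/3) = [[e^(−iθ/2), 0], [0, e^(iθ/2)]] with e^(±iθ/2) = cos(θ/2) ± i·sin(θ/2); θ = π/3, cos(θ/2) ≈ 0.866025, sin(θ/2) ≈ 0.5.
With a = amp(|0⟩) = 1 and b = amp(|1⟩) = 0:
new amp(|0⟩) = (0.866025 - 0.5i)·a = (0.866 - (1/2)i)
new amp(|1⟩) = (0.866025 + 0.5i)·b = 0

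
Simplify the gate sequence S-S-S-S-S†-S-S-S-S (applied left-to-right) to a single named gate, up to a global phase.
S†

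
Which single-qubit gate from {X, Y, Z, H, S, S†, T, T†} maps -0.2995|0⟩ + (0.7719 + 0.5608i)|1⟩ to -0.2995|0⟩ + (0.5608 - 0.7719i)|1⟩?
S†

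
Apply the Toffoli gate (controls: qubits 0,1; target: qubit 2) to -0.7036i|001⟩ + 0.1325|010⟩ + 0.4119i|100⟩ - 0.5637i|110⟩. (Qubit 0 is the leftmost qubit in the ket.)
-0.7036i|001⟩ + 0.1325|010⟩ + 0.4119i|100⟩ - 0.5637i|111⟩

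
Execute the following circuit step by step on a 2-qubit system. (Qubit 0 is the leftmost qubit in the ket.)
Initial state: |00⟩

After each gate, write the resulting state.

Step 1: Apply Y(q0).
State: i|10⟩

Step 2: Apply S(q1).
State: i|10⟩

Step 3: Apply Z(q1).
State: i|10⟩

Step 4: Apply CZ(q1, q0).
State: i|10⟩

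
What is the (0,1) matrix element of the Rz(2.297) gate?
0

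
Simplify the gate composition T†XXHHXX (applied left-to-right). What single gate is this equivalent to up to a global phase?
T†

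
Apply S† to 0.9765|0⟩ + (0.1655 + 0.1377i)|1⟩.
0.9765|0⟩ + (0.1377 - 0.1655i)|1⟩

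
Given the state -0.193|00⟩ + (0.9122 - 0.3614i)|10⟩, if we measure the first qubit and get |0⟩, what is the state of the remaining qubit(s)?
-|0⟩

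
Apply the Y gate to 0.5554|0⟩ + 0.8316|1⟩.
-0.8316i|0⟩ + 0.5554i|1⟩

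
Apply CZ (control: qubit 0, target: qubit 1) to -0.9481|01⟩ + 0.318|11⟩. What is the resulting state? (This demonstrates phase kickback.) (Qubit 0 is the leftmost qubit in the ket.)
-0.9481|01⟩ - 0.318|11⟩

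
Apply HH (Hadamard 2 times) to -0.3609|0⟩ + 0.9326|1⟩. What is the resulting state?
-0.3609|0⟩ + 0.9326|1⟩

H² = I, so an even number of Hadamards cancels: H^2 = I and the state is unchanged.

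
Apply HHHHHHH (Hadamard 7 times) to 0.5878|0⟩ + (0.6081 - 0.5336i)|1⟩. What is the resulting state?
(0.8456 - 0.3773i)|0⟩ + (-0.01435 + 0.3773i)|1⟩

H² = I, so H^7 = H: a single Hadamard. With (a, b) = (0.5878, (0.6081 - 0.5336i)), H gives ((a + b)/√2, (a − b)/√2) = ((0.8456 - 0.3773i), (-0.01435 + 0.3773i)).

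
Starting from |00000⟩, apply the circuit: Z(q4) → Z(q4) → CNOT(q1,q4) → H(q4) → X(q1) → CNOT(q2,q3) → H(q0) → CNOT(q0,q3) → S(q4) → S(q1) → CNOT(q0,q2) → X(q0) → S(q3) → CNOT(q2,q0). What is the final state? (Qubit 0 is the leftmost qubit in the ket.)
(1/2)i|11000⟩ - 1/2|11001⟩ - 1/2|11110⟩ - (1/2)i|11111⟩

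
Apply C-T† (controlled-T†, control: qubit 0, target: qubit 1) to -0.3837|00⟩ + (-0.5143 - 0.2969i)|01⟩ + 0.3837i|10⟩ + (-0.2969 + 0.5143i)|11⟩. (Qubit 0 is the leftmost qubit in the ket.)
-0.3837|00⟩ + (-0.5143 - 0.2969i)|01⟩ + 0.3837i|10⟩ + (0.1537 + 0.5736i)|11⟩

C-T† leaves the control-|0⟩ kets |00⟩, |01⟩ unchanged and applies T† to qubit 1 on the control-|1⟩ pair (|10⟩, |11⟩).
T† = [[1, 0], [0, (1/√2 - (1/√2)i)]].
With a = amp(|10⟩) = 0.3837i and b = amp(|11⟩) = (-0.2969 + 0.5143i):
new amp(|10⟩) = (1)·a = 0.3837i
new amp(|11⟩) = (1/√2 - (1/√2)i)·b = (0.1537 + 0.5736i)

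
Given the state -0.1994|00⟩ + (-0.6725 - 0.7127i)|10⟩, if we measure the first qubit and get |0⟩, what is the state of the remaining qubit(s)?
-|0⟩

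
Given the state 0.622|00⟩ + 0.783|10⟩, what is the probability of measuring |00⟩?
0.3869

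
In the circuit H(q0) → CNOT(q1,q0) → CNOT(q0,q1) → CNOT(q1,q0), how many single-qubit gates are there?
1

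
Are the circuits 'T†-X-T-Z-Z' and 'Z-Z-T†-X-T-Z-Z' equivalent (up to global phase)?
Yes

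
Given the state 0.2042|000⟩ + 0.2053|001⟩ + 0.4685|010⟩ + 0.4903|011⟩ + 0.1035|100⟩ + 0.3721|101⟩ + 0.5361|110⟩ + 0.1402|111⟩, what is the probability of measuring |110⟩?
0.2874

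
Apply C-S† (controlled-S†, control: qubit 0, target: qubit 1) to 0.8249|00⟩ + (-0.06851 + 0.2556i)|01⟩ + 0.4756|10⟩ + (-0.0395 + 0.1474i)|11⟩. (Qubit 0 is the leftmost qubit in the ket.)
0.8249|00⟩ + (-0.06851 + 0.2556i)|01⟩ + 0.4756|10⟩ + (0.1474 + 0.0395i)|11⟩

C-S† leaves the control-|0⟩ kets |00⟩, |01⟩ unchanged and applies S† to qubit 1 on the control-|1⟩ pair (|10⟩, |11⟩).
S† = [[1, 0], [0, -i]].
With a = amp(|10⟩) = 0.4756 and b = amp(|11⟩) = (-0.0395 + 0.1474i):
new amp(|10⟩) = (1)·a = 0.4756
new amp(|11⟩) = (-i)·b = (0.1474 + 0.0395i)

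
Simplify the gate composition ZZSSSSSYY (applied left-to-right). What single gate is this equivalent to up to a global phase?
S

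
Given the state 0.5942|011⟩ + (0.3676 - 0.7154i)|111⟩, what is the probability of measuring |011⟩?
0.3531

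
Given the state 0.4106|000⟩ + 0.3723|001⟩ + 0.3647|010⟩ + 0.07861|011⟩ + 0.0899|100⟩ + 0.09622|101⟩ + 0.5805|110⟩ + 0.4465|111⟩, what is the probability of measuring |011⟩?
0.00618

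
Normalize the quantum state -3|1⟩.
-|1⟩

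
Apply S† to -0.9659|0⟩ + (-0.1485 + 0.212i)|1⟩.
-0.9659|0⟩ + (0.212 + 0.1485i)|1⟩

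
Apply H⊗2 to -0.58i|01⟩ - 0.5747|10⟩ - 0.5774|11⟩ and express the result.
(-0.5761 - 0.29i)|00⟩ + (0.00135 + 0.29i)|01⟩ + (0.5761 - 0.29i)|10⟩ + (-0.00135 + 0.29i)|11⟩

H⊗2 gives amp(|y⟩) = (1/2) Σ_x (−1)^(x·y) amp(|x⟩), where x·y is the number of positions in which both x and y have a 1.
|00⟩: (-0.58i - 0.5747 - 0.5774)/2 = (-0.5761 - 0.29i)
|01⟩: (0.58i - 0.5747 + 0.5774)/2 = (0.00135 + 0.29i)
|10⟩: (-0.58i + 0.5747 + 0.5774)/2 = (0.5761 - 0.29i)
|11⟩: (0.58i + 0.5747 - 0.5774)/2 = (-0.00135 + 0.29i)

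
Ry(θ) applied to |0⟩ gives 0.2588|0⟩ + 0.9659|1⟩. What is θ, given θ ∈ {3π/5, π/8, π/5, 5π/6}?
5π/6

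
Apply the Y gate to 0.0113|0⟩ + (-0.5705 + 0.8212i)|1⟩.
(0.8212 + 0.5705i)|0⟩ + 0.0113i|1⟩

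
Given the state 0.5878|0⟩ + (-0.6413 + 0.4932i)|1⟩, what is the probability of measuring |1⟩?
0.6545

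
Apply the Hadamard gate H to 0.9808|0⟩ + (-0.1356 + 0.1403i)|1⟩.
(0.5976 + 0.09921i)|0⟩ + (0.7894 - 0.09921i)|1⟩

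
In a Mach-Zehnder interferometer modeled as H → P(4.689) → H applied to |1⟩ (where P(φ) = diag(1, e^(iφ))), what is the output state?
(0.5117 + 0.4999i)|0⟩ + (0.4883 - 0.4999i)|1⟩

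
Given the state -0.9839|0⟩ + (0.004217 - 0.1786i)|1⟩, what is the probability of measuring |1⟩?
0.03192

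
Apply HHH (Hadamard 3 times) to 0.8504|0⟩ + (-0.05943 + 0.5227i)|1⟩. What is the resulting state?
(0.5593 + 0.3696i)|0⟩ + (0.6433 - 0.3696i)|1⟩

H² = I, so H^3 = H: a single Hadamard. With (a, b) = (0.8504, (-0.05943 + 0.5227i)), H gives ((a + b)/√2, (a − b)/√2) = ((0.5593 + 0.3696i), (0.6433 - 0.3696i)).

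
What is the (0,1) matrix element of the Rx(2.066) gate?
-0.8588i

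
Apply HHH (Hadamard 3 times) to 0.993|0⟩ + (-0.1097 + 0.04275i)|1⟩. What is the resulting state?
(0.6246 + 0.03023i)|0⟩ + (0.7797 - 0.03023i)|1⟩

H² = I, so H^3 = H: a single Hadamard. With (a, b) = (0.993, (-0.1097 + 0.04275i)), H gives ((a + b)/√2, (a − b)/√2) = ((0.6246 + 0.03023i), (0.7797 - 0.03023i)).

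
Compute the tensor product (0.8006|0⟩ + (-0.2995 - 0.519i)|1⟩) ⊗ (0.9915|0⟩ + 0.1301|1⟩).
0.7938|00⟩ + 0.1042|01⟩ + (-0.297 - 0.5146i)|10⟩ + (-0.03896 - 0.06752i)|11⟩

amp(|b₁b₂…⟩) = product of the factor amplitudes for bits b₁, b₂, …; only kets whose every factor amplitude is nonzero survive.
|00⟩: (0.8006)(0.9915) = 0.7938
|01⟩: (0.8006)(0.1301) = 0.1042
|10⟩: (-0.2995 - 0.519i)(0.9915) = (-0.297 - 0.5146i)
|11⟩: (-0.2995 - 0.519i)(0.1301) = (-0.03896 - 0.06752i)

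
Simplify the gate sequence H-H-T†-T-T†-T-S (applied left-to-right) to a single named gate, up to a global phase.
S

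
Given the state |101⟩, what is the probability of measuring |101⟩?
1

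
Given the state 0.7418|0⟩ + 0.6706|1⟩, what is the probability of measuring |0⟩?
0.5503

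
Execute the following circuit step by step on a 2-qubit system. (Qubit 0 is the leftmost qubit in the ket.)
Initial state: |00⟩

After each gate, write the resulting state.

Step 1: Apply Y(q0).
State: i|10⟩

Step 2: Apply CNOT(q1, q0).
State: i|10⟩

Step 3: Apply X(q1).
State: i|11⟩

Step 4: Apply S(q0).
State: -|11⟩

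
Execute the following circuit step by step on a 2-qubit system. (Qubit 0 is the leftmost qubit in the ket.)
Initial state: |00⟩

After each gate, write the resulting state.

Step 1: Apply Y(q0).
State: i|10⟩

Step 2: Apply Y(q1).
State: -|11⟩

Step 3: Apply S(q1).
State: -i|11⟩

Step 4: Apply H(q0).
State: -(1/√2)i|01⟩ + (1/√2)i|11⟩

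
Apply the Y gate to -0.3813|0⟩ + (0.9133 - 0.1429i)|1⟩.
(-0.1429 - 0.9133i)|0⟩ - 0.3813i|1⟩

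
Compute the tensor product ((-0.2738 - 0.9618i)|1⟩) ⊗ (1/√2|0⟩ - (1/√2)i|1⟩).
(-0.1936 - 0.6801i)|10⟩ + (-0.6801 + 0.1936i)|11⟩

amp(|b₁b₂…⟩) = product of the factor amplitudes for bits b₁, b₂, …; only kets whose every factor amplitude is nonzero survive.
|10⟩: (-0.2738 - 0.9618i)(1/√2) = (-0.1936 - 0.6801i)
|11⟩: (-0.2738 - 0.9618i)(-(1/√2)i) = (-0.6801 + 0.1936i)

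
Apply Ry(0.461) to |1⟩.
-0.2285|0⟩ + 0.9736|1⟩

Ry(0.461) = [[cos(θ/2), −sin(θ/2)], [sin(θ/2), cos(θ/2)]]; θ = 0.461, cos(θ/2) ≈ 0.973552, sin(θ/2) ≈ 0.228464.
With a = amp(|0⟩) = 0 and b = amp(|1⟩) = 1:
new amp(|0⟩) = (0.973552)·a + (-0.228464)·b = -0.2285
new amp(|1⟩) = (0.228464)·a + (0.973552)·b = 0.9736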